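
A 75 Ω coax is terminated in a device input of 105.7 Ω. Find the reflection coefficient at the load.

Γ = (Z_L − Z_0)/(Z_L + Z_0) = (105.7 − 75)/(105.7 + 75) = 30.7/180.7

Γ = 0.17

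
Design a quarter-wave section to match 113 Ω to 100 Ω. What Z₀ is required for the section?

Z_qwt ≈ 106 Ω

Z_qwt = √(Z_0·R_L) = √(100 × 113) = √11300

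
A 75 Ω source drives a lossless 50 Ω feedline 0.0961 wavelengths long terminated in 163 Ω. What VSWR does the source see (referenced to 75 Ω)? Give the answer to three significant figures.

VSWR ≈ 3.1

βl = 2π × 0.0961 = 34.6°
tan(βl) = 0.69
Z_in = Z_0·(Z_L + jZ_0·tanβl)/(Z_0 + jZ_L·tanβl) = 39.7 − j54.8 Ω
Γ_s = (Z_in − Z_s)/(Z_in + Z_s) = (-35.3 − j54.8)/(115 − j54.8), |Γ_s| = 0.513
VSWR = (1 + |Γ_s|)/(1 − |Γ_s|)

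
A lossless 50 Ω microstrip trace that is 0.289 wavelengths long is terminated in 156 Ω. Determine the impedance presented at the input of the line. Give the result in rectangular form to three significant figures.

βl = 2π × 0.289 = 104°
tan(βl) = tan(104°) = -4
Z_in = Z_0·(Z_L + jZ_0·tanβl)/(Z_0 + jZ_L·tanβl)
     = 50·(156 − j200)/(50 − j624)

Z_in ≈ 16.9 + j11.1 Ω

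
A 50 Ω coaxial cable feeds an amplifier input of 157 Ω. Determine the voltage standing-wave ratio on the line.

Γ = (157 − 50)/(157 + 50) = 0.517
VSWR = (1 + 0.517)/(1 − 0.517)

VSWR ≈ 3.14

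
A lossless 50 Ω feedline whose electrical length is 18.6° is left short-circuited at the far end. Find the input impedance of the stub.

tan(βl) = 0.337
For a short-circuited stub, Z_in = jZ_0·tan(βl)

Z_in ≈ +j16.8 Ω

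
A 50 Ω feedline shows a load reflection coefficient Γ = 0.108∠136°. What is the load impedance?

Z_L = Z_0·(1 + Γ)/(1 − Γ) = 50·(0.922 + j0.075)/(1.08 − j0.075)

Z_L ≈ 42.3 + j6.43 Ω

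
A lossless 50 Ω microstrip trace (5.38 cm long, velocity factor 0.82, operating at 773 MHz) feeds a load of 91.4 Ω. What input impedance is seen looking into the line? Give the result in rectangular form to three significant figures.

λ = v/f = 0.82·c / 773 MHz = 0.318 m
βl = 2π·l/λ = 2π × 0.169 = 60.9°
tan(βl) = tan(60.9°) = 1.79
Z_in = Z_0·(Z_L + jZ_0·tanβl)/(Z_0 + jZ_L·tanβl)
     = 50·(91.4 + j89.7)/(50 + j164)

Z_in ≈ 32.8 − j17.9 Ω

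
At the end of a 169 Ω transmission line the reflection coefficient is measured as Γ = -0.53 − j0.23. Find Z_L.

Z_L = Z_0·(1 + Γ)/(1 − Γ) = 169·(0.47 − j0.23)/(1.53 + j0.23)

Z_L ≈ 47 − j32.5 Ω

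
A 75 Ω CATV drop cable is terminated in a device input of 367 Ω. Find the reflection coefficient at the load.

Γ = 0.661

Γ = (Z_L − Z_0)/(Z_L + Z_0) = (367 − 75)/(367 + 75) = 292/442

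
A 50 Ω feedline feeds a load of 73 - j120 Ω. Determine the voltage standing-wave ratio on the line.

Γ = (Z_L − Z_0)/(Z_L + Z_0) = (23 − j120)/(123 − j120)
|Γ| = 122/172 = 0.711
VSWR = (1 + |Γ|)/(1 − |Γ|) = 1.71/0.289

VSWR ≈ 5.92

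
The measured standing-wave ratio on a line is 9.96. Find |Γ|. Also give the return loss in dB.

|Γ| ≈ 0.818; return loss ≈ 1.75 dB

|Γ| = (S − 1)/(S + 1) = (9.96 − 1)/(9.96 + 1) = 8.96/11
RL = −20·log₁₀|Γ| = −20·log₁₀(0.818)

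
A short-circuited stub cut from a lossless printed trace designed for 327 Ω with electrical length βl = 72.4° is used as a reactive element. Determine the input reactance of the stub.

X_in ≈ 1030 Ω (inductive)

tan(βl) = 3.15
For a short-circuited stub, Z_in = jZ_0·tan(βl)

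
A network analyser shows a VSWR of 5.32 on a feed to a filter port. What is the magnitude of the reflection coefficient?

|Γ| = (S − 1)/(S + 1) = (5.32 − 1)/(5.32 + 1) = 4.32/6.32

|Γ| ≈ 0.684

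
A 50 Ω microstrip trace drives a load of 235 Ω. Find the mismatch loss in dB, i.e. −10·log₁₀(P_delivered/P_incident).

mismatch loss ≈ 2.38 dB

Γ = (235 − 50)/(235 + 50) = 0.649
|Γ|² = 0.421, so P_del/P_inc = 1 − |Γ|² = 0.579
ML = −10·log₁₀(1 − |Γ|²)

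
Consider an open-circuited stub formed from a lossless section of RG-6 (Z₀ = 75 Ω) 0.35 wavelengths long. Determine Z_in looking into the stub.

βl = 2π × 0.35 = 126°
tan(βl) = -1.38
For an open-circuited stub, Z_in = −jZ_0·cot(βl) = −jZ_0/tan(βl)

Z_in ≈ +j54.5 Ω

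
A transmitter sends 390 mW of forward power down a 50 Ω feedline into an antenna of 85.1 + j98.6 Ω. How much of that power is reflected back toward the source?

|Γ| = |(35.1 + j98.6)/(135.1 + j98.6)| = 0.626
|Γ|² = 0.392
P_refl = |Γ|²·P_inc = 153 mW, P_del = (1 − |Γ|²)·P_inc = 237 mW

P_reflected ≈ 153 mW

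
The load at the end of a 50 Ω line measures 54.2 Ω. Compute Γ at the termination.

Γ = 0.0403

Γ = (Z_L − Z_0)/(Z_L + Z_0) = (54.2 − 50)/(54.2 + 50) = 4.2/104.2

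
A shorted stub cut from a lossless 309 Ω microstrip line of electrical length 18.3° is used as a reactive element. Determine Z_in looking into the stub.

tan(βl) = 0.331
For a shorted stub, Z_in = jZ_0·tan(βl)

Z_in ≈ +j102 Ω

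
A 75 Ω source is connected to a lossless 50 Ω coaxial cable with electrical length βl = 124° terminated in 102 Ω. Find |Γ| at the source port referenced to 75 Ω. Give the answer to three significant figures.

|Γ| ≈ 0.444

tan(βl) = -1.48
Z_in = Z_0·(Z_L + jZ_0·tanβl)/(Z_0 + jZ_L·tanβl) = 32.1 + j23.1 Ω
Γ_s = (Z_in − Z_s)/(Z_in + Z_s) = (-42.9 + j23.1)/(107 + j23.1), |Γ_s| = 0.444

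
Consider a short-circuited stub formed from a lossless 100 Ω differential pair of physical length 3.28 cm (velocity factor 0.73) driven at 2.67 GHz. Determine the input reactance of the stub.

λ = v/f = 0.73·c / 2.67 GHz = 0.082 m
βl = 2π·l/λ = 2π × 0.4 = 144°
tan(βl) = -0.728
For a short-circuited stub, Z_in = jZ_0·tan(βl)

X_in ≈ -72.8 Ω (capacitive)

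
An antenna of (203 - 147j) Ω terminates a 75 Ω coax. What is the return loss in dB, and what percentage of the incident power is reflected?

Γ = (128 − j147)/(278 − j147), |Γ| = 0.62
RL = −20·log₁₀(0.62) = 4.15 dB
P_refl/P_inc = |Γ|² = 0.384

RL ≈ 4.15 dB; 38.4% of incident power reflected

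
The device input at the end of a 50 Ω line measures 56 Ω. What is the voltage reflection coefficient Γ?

Γ = (Z_L − Z_0)/(Z_L + Z_0) = (56 − 50)/(56 + 50) = 6/106

Γ = 0.0566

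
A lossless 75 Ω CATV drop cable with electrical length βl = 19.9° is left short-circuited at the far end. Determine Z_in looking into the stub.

Z_in ≈ +j27.1 Ω

tan(βl) = 0.362
For a short-circuited stub, Z_in = jZ_0·tan(βl)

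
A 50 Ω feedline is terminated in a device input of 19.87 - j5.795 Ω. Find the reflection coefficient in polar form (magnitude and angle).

Γ ≈ 0.438 ∠ -164°

Γ = (Z_L − Z_0)/(Z_L + Z_0) = (-30.13 − j5.795)/(69.87 − j5.795)
|Γ| = 30.7/70.1 = 0.438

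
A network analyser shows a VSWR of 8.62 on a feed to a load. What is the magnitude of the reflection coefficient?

|Γ| ≈ 0.792

|Γ| = (S − 1)/(S + 1) = (8.62 − 1)/(8.62 + 1) = 7.62/9.62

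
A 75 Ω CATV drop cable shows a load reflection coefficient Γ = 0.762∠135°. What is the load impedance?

Z_L = Z_0·(1 + Γ)/(1 − Γ) = 75·(0.461 + j0.539)/(1.54 − j0.539)

Z_L ≈ 11.8 + j30.4 Ω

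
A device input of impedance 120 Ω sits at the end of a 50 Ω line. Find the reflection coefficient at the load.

Γ = 0.412

Γ = (Z_L − Z_0)/(Z_L + Z_0) = (120 − 50)/(120 + 50) = 70/170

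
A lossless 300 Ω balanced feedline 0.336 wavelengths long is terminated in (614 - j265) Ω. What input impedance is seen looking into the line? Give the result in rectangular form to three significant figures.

Z_in ≈ 196 + j207 Ω

βl = 2π × 0.336 = 121°
tan(βl) = tan(121°) = -1.67
Z_in = Z_0·(Z_L + jZ_0·tanβl)/(Z_0 + jZ_L·tanβl)
     = 300·(614 − j765)/(-142 − j1020)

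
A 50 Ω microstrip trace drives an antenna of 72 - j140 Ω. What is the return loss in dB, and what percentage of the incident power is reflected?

RL ≈ 2.35 dB; 58.2% of incident power reflected

Γ = (22 − j140)/(122 − j140), |Γ| = 0.763
RL = −20·log₁₀(0.763) = 2.35 dB
P_refl/P_inc = |Γ|² = 0.582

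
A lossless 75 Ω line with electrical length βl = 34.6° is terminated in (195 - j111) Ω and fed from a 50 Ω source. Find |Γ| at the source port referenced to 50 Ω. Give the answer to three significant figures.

|Γ| ≈ 0.592

tan(βl) = 0.69
Z_in = Z_0·(Z_L + jZ_0·tanβl)/(Z_0 + jZ_L·tanβl) = 39.4 − j64.3 Ω
Γ_s = (Z_in − Z_s)/(Z_in + Z_s) = (-10.6 − j64.3)/(89.4 − j64.3), |Γ_s| = 0.592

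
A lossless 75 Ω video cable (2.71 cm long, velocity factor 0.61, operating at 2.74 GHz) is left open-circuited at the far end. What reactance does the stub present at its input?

X_in ≈ 112 Ω (inductive)

λ = v/f = 0.61·c / 2.74 GHz = 0.0668 m
βl = 2π·l/λ = 2π × 0.406 = 146°
tan(βl) = -0.673
For an open-circuited stub, Z_in = −jZ_0·cot(βl) = −jZ_0/tan(βl)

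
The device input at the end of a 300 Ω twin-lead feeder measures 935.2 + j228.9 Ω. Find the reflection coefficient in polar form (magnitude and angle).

Γ ≈ 0.537 ∠ 9.32°

Γ = (Z_L − Z_0)/(Z_L + Z_0) = (635.2 + j228.9)/(1235 + j228.9)
|Γ| = 675/1260 = 0.537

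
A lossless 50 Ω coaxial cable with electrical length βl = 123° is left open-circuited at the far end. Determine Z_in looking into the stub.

tan(βl) = -1.54
For an open-circuited stub, Z_in = −jZ_0·cot(βl) = −jZ_0/tan(βl)

Z_in ≈ +j32.5 Ω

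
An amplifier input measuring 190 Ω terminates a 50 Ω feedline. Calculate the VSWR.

VSWR ≈ 3.8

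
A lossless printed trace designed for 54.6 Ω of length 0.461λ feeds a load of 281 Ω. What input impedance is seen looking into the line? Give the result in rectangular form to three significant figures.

Z_in ≈ 112 + j131 Ω

βl = 2π × 0.461 = 166°
tan(βl) = tan(166°) = -0.25
Z_in = Z_0·(Z_L + jZ_0·tanβl)/(Z_0 + jZ_L·tanβl)
     = 54.6·(281 − j13.7)/(54.6 − j70.3)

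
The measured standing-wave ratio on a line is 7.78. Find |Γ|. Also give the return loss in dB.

|Γ| ≈ 0.772; return loss ≈ 2.25 dB

|Γ| = (S − 1)/(S + 1) = (7.78 − 1)/(7.78 + 1) = 6.78/8.78
RL = −20·log₁₀|Γ| = −20·log₁₀(0.772)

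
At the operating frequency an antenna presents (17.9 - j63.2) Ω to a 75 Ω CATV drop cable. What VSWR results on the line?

VSWR ≈ 7.27

Γ = (Z_L − Z_0)/(Z_L + Z_0) = (-57.1 − j63.2)/(92.9 − j63.2)
|Γ| = 85.2/112 = 0.758
VSWR = (1 + |Γ|)/(1 − |Γ|) = 1.76/0.242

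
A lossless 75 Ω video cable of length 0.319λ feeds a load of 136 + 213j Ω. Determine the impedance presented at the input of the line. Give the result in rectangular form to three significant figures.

Z_in ≈ 11.6 + j13.5 Ω

βl = 2π × 0.319 = 115°
tan(βl) = tan(115°) = -2.16
Z_in = Z_0·(Z_L + jZ_0·tanβl)/(Z_0 + jZ_L·tanβl)
     = 75·(136 + j51)/(535 − j294)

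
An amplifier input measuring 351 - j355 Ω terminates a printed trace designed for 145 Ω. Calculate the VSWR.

VSWR ≈ 5.11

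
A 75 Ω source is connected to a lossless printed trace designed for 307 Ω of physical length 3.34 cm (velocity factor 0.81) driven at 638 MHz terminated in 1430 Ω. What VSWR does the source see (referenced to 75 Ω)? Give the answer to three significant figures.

λ = v/f = 0.81·c / 638 MHz = 0.381 m
βl = 2π·l/λ = 2π × 0.0877 = 31.6°
tan(βl) = 0.614
Z_in = Z_0·(Z_L + jZ_0·tanβl)/(Z_0 + jZ_L·tanβl) = 214 − j425 Ω
Γ_s = (Z_in − Z_s)/(Z_in + Z_s) = (139 − j425)/(289 − j425), |Γ_s| = 0.87
VSWR = (1 + |Γ_s|)/(1 − |Γ_s|)

VSWR ≈ 14.4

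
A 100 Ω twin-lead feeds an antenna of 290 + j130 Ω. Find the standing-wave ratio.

Γ = (Z_L − Z_0)/(Z_L + Z_0) = (190 + j130)/(390 + j130)
|Γ| = 230/411 = 0.56
VSWR = (1 + |Γ|)/(1 − |Γ|) = 1.56/0.44

VSWR ≈ 3.55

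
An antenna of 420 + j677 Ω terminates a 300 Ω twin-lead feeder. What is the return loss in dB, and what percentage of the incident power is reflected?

Γ = (120 + j677)/(720 + j677), |Γ| = 0.696
RL = −20·log₁₀(0.696) = 3.15 dB
P_refl/P_inc = |Γ|² = 0.484

RL ≈ 3.15 dB; 48.4% of incident power reflected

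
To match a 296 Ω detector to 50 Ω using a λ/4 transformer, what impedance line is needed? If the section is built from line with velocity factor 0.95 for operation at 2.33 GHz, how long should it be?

Z_qwt ≈ 122 Ω; length ≈ 3.06 cm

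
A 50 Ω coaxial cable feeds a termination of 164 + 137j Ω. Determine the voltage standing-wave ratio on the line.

Γ = (Z_L − Z_0)/(Z_L + Z_0) = (114 + j137)/(214 + j137)
|Γ| = 178/254 = 0.701
VSWR = (1 + |Γ|)/(1 − |Γ|) = 1.7/0.299

VSWR ≈ 5.7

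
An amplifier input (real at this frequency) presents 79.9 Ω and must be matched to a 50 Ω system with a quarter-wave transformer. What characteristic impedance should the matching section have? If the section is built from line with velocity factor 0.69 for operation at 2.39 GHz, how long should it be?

Z_qwt ≈ 63.2 Ω; length ≈ 2.17 cm

Z_qwt = √(Z_0·R_L) = √(50 × 79.9) = √3995
λ = 0.69·c/f = 0.0866 m, so l = λ/4 = 0.0217 m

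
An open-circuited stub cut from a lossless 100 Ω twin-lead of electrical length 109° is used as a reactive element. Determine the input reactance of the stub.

tan(βl) = -2.9
For an open-circuited stub, Z_in = −jZ_0·cot(βl) = −jZ_0/tan(βl)

X_in ≈ 34.4 Ω (inductive)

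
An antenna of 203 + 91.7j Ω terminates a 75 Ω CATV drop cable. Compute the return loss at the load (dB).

RL ≈ 5.39 dB

Γ = (128 + j91.7)/(278 + j91.7), |Γ| = 0.538
RL = −20·log₁₀|Γ| = −20·log₁₀(0.538)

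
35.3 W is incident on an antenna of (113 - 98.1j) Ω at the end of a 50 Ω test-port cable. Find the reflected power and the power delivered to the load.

P_reflected ≈ 13.3 W; P_delivered ≈ 22 W

|Γ| = |(63 − j98.1)/(163 − j98.1)| = 0.613
|Γ|² = 0.376
P_refl = |Γ|²·P_inc = 13.3 W, P_del = (1 − |Γ|²)·P_inc = 22 W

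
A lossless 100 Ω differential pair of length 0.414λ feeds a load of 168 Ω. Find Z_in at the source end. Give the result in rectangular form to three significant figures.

Z_in ≈ 113 + j54.2 Ω

βl = 2π × 0.414 = 149°
tan(βl) = tan(149°) = -0.6
Z_in = Z_0·(Z_L + jZ_0·tanβl)/(Z_0 + jZ_L·tanβl)
     = 100·(168 − j60)/(100 − j101)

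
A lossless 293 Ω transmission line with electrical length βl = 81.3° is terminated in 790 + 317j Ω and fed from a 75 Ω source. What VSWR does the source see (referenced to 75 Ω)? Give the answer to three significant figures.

VSWR ≈ 2.52

tan(βl) = 6.54
Z_in = Z_0·(Z_L + jZ_0·tanβl)/(Z_0 + jZ_L·tanβl) = 99.4 − j79.1 Ω
Γ_s = (Z_in − Z_s)/(Z_in + Z_s) = (24.4 − j79.1)/(174 − j79.1), |Γ_s| = 0.432
VSWR = (1 + |Γ_s|)/(1 − |Γ_s|)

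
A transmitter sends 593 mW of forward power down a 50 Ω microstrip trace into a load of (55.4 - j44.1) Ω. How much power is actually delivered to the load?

P_delivered ≈ 503 mW

|Γ| = |(5.4 − j44.1)/(105.4 − j44.1)| = 0.389
|Γ|² = 0.151
P_refl = |Γ|²·P_inc = 89.7 mW, P_del = (1 − |Γ|²)·P_inc = 503 mW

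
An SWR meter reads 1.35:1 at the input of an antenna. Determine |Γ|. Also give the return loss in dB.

|Γ| = (S − 1)/(S + 1) = (1.35 − 1)/(1.35 + 1) = 0.35/2.35
RL = −20·log₁₀|Γ| = −20·log₁₀(0.149)

|Γ| ≈ 0.149; return loss ≈ 16.5 dB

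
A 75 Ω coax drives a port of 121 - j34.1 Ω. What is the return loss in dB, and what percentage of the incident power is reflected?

Γ = (46 − j34.1)/(196 − j34.1), |Γ| = 0.288
RL = −20·log₁₀(0.288) = 10.8 dB
P_refl/P_inc = |Γ|² = 0.0828

RL ≈ 10.8 dB; 8.28% of incident power reflected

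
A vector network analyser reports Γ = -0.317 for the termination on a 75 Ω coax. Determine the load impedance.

Z_L ≈ 38.9 Ω

Z_L = Z_0·(1 + Γ)/(1 − Γ) = 75·(0.683)/(1.32)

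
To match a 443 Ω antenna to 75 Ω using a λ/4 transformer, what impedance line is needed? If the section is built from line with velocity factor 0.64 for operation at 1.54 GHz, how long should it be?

Z_qwt ≈ 182 Ω; length ≈ 3.12 cm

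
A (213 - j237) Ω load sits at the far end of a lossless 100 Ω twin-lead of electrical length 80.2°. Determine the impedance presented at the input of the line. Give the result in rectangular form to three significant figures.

tan(βl) = tan(80.2°) = 5.79
Z_in = Z_0·(Z_L + jZ_0·tanβl)/(Z_0 + jZ_L·tanβl)
     = 100·(213 + j342)/(1470 + j1230)

Z_in ≈ 19.9 + j6.53 Ω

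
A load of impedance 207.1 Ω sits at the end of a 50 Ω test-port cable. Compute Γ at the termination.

Γ = 0.611

Γ = (Z_L − Z_0)/(Z_L + Z_0) = (207.1 − 50)/(207.1 + 50) = 157.1/257.1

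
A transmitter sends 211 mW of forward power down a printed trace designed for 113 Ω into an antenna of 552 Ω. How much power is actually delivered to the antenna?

Γ = (552 − 113)/(552 + 113) = 0.66
|Γ|² = 0.436
P_refl = |Γ|²·P_inc = 92 mW, P_del = (1 − |Γ|²)·P_inc = 119 mW

P_delivered ≈ 119 mW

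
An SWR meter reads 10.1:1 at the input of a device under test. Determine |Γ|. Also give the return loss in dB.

|Γ| = (S − 1)/(S + 1) = (10.1 − 1)/(10.1 + 1) = 9.1/11.1
RL = −20·log₁₀|Γ| = −20·log₁₀(0.82)

|Γ| ≈ 0.82; return loss ≈ 1.73 dB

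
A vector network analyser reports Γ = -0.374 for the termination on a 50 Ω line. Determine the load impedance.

Z_L ≈ 22.8 Ω

Z_L = Z_0·(1 + Γ)/(1 − Γ) = 50·(0.626)/(1.37)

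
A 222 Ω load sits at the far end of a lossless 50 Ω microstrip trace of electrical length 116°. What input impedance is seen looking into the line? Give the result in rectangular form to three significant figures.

Z_in ≈ 13.8 + j22.9 Ω

tan(βl) = tan(116°) = -2.05
Z_in = Z_0·(Z_L + jZ_0·tanβl)/(Z_0 + jZ_L·tanβl)
     = 50·(222 − j103)/(50 − j455)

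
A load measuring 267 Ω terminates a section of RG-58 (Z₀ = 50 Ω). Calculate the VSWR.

VSWR ≈ 5.34

Γ = (267 − 50)/(267 + 50) = 0.685
VSWR = (1 + 0.685)/(1 − 0.685)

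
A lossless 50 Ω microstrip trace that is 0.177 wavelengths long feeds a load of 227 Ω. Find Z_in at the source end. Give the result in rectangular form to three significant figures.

βl = 2π × 0.177 = 63.7°
tan(βl) = tan(63.7°) = 2.03
Z_in = Z_0·(Z_L + jZ_0·tanβl)/(Z_0 + jZ_L·tanβl)
     = 50·(227 + j101)/(50 + j460)

Z_in ≈ 13.5 − j23.2 Ω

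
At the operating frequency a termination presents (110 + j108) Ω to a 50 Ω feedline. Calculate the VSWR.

VSWR ≈ 4.56

Γ = (Z_L − Z_0)/(Z_L + Z_0) = (60 + j108)/(160 + j108)
|Γ| = 124/193 = 0.64
VSWR = (1 + |Γ|)/(1 − |Γ|) = 1.64/0.36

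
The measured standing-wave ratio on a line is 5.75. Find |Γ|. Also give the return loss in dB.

|Γ| = (S − 1)/(S + 1) = (5.75 − 1)/(5.75 + 1) = 4.75/6.75
RL = −20·log₁₀|Γ| = −20·log₁₀(0.704)

|Γ| ≈ 0.704; return loss ≈ 3.05 dB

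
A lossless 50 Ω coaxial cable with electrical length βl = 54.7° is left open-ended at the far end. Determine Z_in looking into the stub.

tan(βl) = 1.41
For an open-ended stub, Z_in = −jZ_0·cot(βl) = −jZ_0/tan(βl)

Z_in ≈ −j35.4 Ω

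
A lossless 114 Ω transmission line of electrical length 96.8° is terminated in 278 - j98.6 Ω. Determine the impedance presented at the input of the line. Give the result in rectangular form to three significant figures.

Z_in ≈ 43.4 + j26.9 Ω

tan(βl) = tan(96.8°) = -8.39
Z_in = Z_0·(Z_L + jZ_0·tanβl)/(Z_0 + jZ_L·tanβl)
     = 114·(278 − j1050)/(-713 − j2330)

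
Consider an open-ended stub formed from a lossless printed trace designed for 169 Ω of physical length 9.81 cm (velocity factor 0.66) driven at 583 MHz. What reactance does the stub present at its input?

λ = v/f = 0.66·c / 583 MHz = 0.34 m
βl = 2π·l/λ = 2π × 0.289 = 104°
tan(βl) = -4.01
For an open-ended stub, Z_in = −jZ_0·cot(βl) = −jZ_0/tan(βl)

X_in ≈ 42.1 Ω (inductive)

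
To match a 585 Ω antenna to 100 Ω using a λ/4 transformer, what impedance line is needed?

Z_qwt ≈ 242 Ω

Z_qwt = √(Z_0·R_L) = √(100 × 585) = √58500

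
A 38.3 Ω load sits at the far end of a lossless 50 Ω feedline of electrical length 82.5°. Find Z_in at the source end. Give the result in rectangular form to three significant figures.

Z_in ≈ 64.5 + j4.5 Ω

tan(βl) = tan(82.5°) = 7.6
Z_in = Z_0·(Z_L + jZ_0·tanβl)/(Z_0 + jZ_L·tanβl)
     = 50·(38.3 + j380)/(50 + j291)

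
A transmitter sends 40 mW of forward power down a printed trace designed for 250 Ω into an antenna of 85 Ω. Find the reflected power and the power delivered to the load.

P_reflected ≈ 9.7 mW; P_delivered ≈ 30.3 mW

Γ = (85 − 250)/(85 + 250) = -0.493
|Γ|² = 0.243
P_refl = |Γ|²·P_inc = 9.7 mW, P_del = (1 − |Γ|²)·P_inc = 30.3 mW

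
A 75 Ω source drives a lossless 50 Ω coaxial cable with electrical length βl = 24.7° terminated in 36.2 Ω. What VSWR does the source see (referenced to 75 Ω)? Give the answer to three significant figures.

tan(βl) = 0.46
Z_in = Z_0·(Z_L + jZ_0·tanβl)/(Z_0 + jZ_L·tanβl) = 39.5 + j9.85 Ω
Γ_s = (Z_in − Z_s)/(Z_in + Z_s) = (-35.5 + j9.85)/(114 + j9.85), |Γ_s| = 0.321
VSWR = (1 + |Γ_s|)/(1 − |Γ_s|)

VSWR ≈ 1.94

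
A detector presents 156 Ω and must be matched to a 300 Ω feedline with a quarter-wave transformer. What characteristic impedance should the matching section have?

Z_qwt ≈ 216 Ω

Z_qwt = √(Z_0·R_L) = √(300 × 156) = √46800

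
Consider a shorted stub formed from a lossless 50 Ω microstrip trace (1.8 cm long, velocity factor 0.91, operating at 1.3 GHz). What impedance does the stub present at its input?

λ = v/f = 0.91·c / 1.3 GHz = 0.21 m
βl = 2π·l/λ = 2π × 0.0857 = 30.9°
tan(βl) = 0.597
For a shorted stub, Z_in = jZ_0·tan(βl)

Z_in ≈ +j29.9 Ω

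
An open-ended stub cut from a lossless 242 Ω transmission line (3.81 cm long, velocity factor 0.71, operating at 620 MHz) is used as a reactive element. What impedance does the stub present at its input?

λ = v/f = 0.71·c / 620 MHz = 0.344 m
βl = 2π·l/λ = 2π × 0.111 = 39.9°
tan(βl) = 0.837
For an open-ended stub, Z_in = −jZ_0·cot(βl) = −jZ_0/tan(βl)

Z_in ≈ −j289 Ω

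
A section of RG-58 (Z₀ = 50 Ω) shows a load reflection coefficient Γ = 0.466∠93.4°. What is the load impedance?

Z_L ≈ 30.8 + j36.6 Ω

Z_L = Z_0·(1 + Γ)/(1 − Γ) = 50·(0.972 + j0.465)/(1.03 − j0.465)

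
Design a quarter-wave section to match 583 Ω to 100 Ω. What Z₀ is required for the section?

Z_qwt = √(Z_0·R_L) = √(100 × 583) = √58300

Z_qwt ≈ 241 Ω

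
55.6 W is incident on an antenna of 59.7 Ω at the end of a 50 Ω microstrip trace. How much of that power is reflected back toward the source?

Γ = (59.7 − 50)/(59.7 + 50) = 0.0884
|Γ|² = 0.00782
P_refl = |Γ|²·P_inc = 0.435 W, P_del = (1 − |Γ|²)·P_inc = 55.2 W

P_reflected ≈ 0.435 W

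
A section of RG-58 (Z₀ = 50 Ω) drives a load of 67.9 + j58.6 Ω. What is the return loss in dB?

Γ = (17.9 + j58.6)/(117.9 + j58.6), |Γ| = 0.465
RL = −20·log₁₀|Γ| = −20·log₁₀(0.465)

RL ≈ 6.64 dB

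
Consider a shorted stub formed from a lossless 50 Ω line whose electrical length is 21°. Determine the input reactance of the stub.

X_in ≈ 19.2 Ω (inductive)

tan(βl) = 0.384
For a shorted stub, Z_in = jZ_0·tan(βl)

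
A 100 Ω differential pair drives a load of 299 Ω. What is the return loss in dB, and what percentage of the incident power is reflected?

Γ = (299 − 100)/(299 + 100) = 0.499
RL = −20·log₁₀(0.499) = 6.04 dB
P_refl/P_inc = |Γ|² = 0.249

RL ≈ 6.04 dB; 24.9% of incident power reflected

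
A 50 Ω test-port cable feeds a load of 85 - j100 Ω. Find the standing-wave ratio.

VSWR ≈ 4.41

Γ = (Z_L − Z_0)/(Z_L + Z_0) = (35 − j100)/(135 − j100)
|Γ| = 106/168 = 0.631
VSWR = (1 + |Γ|)/(1 − |Γ|) = 1.63/0.369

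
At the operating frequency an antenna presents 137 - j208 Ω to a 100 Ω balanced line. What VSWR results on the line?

VSWR ≈ 5.06

Γ = (Z_L − Z_0)/(Z_L + Z_0) = (37 − j208)/(237 − j208)
|Γ| = 211/315 = 0.67
VSWR = (1 + |Γ|)/(1 − |Γ|) = 1.67/0.33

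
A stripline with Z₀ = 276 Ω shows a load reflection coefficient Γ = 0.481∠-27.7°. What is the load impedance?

Z_L ≈ 559 − j325 Ω

Z_L = Z_0·(1 + Γ)/(1 − Γ) = 276·(1.43 − j0.224)/(0.574 + j0.224)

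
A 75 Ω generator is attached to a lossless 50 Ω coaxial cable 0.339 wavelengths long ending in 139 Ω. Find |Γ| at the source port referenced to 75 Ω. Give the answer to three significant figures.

βl = 2π × 0.339 = 122°
tan(βl) = -1.6
Z_in = Z_0·(Z_L + jZ_0·tanβl)/(Z_0 + jZ_L·tanβl) = 23.8 + j25.9 Ω
Γ_s = (Z_in − Z_s)/(Z_in + Z_s) = (-51.2 + j25.9)/(98.8 + j25.9), |Γ_s| = 0.562

|Γ| ≈ 0.562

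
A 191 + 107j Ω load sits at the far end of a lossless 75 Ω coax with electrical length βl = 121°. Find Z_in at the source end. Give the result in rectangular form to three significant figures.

tan(βl) = tan(121°) = -1.66
Z_in = Z_0·(Z_L + jZ_0·tanβl)/(Z_0 + jZ_L·tanβl)
     = 75·(191 − j17.8)/(253 − j318)

Z_in ≈ 24.5 + j25.5 Ω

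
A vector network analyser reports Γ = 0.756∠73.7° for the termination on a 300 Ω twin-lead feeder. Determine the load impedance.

Z_L ≈ 112 + j380 Ω

Z_L = Z_0·(1 + Γ)/(1 − Γ) = 300·(1.21 + j0.726)/(0.788 − j0.726)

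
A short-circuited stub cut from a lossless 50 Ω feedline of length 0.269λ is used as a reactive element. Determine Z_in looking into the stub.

βl = 2π × 0.269 = 96.8°
tan(βl) = -8.34
For a short-circuited stub, Z_in = jZ_0·tan(βl)

Z_in ≈ −j417 Ω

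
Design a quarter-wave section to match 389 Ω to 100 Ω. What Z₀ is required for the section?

Z_qwt = √(Z_0·R_L) = √(100 × 389) = √38900

Z_qwt ≈ 197 Ω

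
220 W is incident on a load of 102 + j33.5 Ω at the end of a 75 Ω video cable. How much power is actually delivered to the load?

|Γ| = |(27 + j33.5)/(177 + j33.5)| = 0.239
|Γ|² = 0.057
P_refl = |Γ|²·P_inc = 12.6 W, P_del = (1 − |Γ|²)·P_inc = 207 W

P_delivered ≈ 207 W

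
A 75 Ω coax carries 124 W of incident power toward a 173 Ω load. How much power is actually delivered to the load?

P_delivered ≈ 105 W

Γ = (173 − 75)/(173 + 75) = 0.395
|Γ|² = 0.156
P_refl = |Γ|²·P_inc = 19.4 W, P_del = (1 − |Γ|²)·P_inc = 105 W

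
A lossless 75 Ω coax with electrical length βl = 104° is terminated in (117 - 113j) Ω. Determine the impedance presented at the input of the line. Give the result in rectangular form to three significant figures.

tan(βl) = tan(104°) = -4.01
Z_in = Z_0·(Z_L + jZ_0·tanβl)/(Z_0 + jZ_L·tanβl)
     = 75·(117 − j414)/(-378 − j469)

Z_in ≈ 31 + j43.6 Ω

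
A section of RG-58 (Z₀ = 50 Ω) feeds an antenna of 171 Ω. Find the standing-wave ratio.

VSWR ≈ 3.42

Γ = (171 − 50)/(171 + 50) = 0.548
VSWR = (1 + 0.548)/(1 − 0.548)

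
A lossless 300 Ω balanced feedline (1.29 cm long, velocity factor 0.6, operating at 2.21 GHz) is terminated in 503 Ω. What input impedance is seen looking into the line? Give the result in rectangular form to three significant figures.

λ = v/f = 0.6·c / 2.21 GHz = 0.0814 m
βl = 2π·l/λ = 2π × 0.158 = 57°
tan(βl) = tan(57°) = 1.54
Z_in = Z_0·(Z_L + jZ_0·tanβl)/(Z_0 + jZ_L·tanβl)
     = 300·(503 + j462)/(300 + j775)

Z_in ≈ 221 − j109 Ω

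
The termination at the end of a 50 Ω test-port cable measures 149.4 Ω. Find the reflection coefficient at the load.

Γ = 0.498

Γ = (Z_L − Z_0)/(Z_L + Z_0) = (149.4 − 50)/(149.4 + 50) = 99.4/199.4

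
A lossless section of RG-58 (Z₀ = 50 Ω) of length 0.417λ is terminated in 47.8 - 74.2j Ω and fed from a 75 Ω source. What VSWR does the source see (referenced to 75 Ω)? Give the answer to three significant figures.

VSWR ≈ 2.71

βl = 2π × 0.417 = 150°
tan(βl) = -0.575
Z_in = Z_0·(Z_L + jZ_0·tanβl)/(Z_0 + jZ_L·tanβl) = 197 + j34.3 Ω
Γ_s = (Z_in − Z_s)/(Z_in + Z_s) = (122 + j34.3)/(272 + j34.3), |Γ_s| = 0.461
VSWR = (1 + |Γ_s|)/(1 − |Γ_s|)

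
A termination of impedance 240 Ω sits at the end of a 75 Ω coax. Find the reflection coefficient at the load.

Γ = 0.524

Γ = (Z_L − Z_0)/(Z_L + Z_0) = (240 − 75)/(240 + 75) = 165/315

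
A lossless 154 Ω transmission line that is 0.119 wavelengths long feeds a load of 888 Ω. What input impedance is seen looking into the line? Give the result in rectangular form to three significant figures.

Z_in ≈ 55.8 − j156 Ω

βl = 2π × 0.119 = 42.8°
tan(βl) = tan(42.8°) = 0.927
Z_in = Z_0·(Z_L + jZ_0·tanβl)/(Z_0 + jZ_L·tanβl)
     = 154·(888 + j143)/(154 + j823)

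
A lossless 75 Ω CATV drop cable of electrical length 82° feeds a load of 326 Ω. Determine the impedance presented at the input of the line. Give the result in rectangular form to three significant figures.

Z_in ≈ 17.6 − j9.97 Ω

tan(βl) = tan(82°) = 7.12
Z_in = Z_0·(Z_L + jZ_0·tanβl)/(Z_0 + jZ_L·tanβl)
     = 75·(326 + j534)/(75 + j2320)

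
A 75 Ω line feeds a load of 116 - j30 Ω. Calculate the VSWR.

Γ = (Z_L − Z_0)/(Z_L + Z_0) = (41 − j30)/(191 − j30)
|Γ| = 50.8/193 = 0.263
VSWR = (1 + |Γ|)/(1 − |Γ|) = 1.26/0.737

VSWR ≈ 1.71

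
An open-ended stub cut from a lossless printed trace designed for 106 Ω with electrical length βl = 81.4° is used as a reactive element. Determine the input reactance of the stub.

tan(βl) = 6.61
For an open-ended stub, Z_in = −jZ_0·cot(βl) = −jZ_0/tan(βl)

X_in ≈ -16 Ω (capacitive)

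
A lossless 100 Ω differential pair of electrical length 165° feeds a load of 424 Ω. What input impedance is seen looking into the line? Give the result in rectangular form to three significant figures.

tan(βl) = tan(165°) = -0.268
Z_in = Z_0·(Z_L + jZ_0·tanβl)/(Z_0 + jZ_L·tanβl)
     = 100·(424 − j26.8)/(100 − j114)

Z_in ≈ 198 + j199 Ω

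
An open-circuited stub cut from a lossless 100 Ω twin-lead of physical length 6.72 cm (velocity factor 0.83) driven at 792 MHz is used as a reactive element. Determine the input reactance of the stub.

λ = v/f = 0.83·c / 792 MHz = 0.314 m
βl = 2π·l/λ = 2π × 0.214 = 76.9°
tan(βl) = 4.31
For an open-circuited stub, Z_in = −jZ_0·cot(βl) = −jZ_0/tan(βl)

X_in ≈ -23.2 Ω (capacitive)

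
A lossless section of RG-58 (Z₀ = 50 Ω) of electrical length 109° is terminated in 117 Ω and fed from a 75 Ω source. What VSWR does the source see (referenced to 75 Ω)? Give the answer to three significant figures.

VSWR ≈ 3.33

tan(βl) = -2.9
Z_in = Z_0·(Z_L + jZ_0·tanβl)/(Z_0 + jZ_L·tanβl) = 23.4 + j13.8 Ω
Γ_s = (Z_in − Z_s)/(Z_in + Z_s) = (-51.6 + j13.8)/(98.4 + j13.8), |Γ_s| = 0.538
VSWR = (1 + |Γ_s|)/(1 − |Γ_s|)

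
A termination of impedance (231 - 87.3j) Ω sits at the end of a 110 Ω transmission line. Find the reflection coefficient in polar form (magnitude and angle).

Γ = (Z_L − Z_0)/(Z_L + Z_0) = (121 − j87.3)/(341 − j87.3)
|Γ| = 149/352 = 0.424

Γ ≈ 0.424 ∠ -21.5°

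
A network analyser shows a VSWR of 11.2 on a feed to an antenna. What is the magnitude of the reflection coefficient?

|Γ| ≈ 0.836

|Γ| = (S − 1)/(S + 1) = (11.2 − 1)/(11.2 + 1) = 10.2/12.2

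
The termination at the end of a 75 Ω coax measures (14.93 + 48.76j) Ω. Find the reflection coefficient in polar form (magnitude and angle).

Γ ≈ 0.756 ∠ 112°

Γ = (Z_L − Z_0)/(Z_L + Z_0) = (-60.07 + j48.76)/(89.93 + j48.76)
|Γ| = 77.4/102 = 0.756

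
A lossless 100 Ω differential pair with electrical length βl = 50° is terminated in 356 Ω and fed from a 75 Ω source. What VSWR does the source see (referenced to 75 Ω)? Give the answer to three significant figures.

VSWR ≈ 3.55

tan(βl) = 1.19
Z_in = Z_0·(Z_L + jZ_0·tanβl)/(Z_0 + jZ_L·tanβl) = 45.3 − j73.2 Ω
Γ_s = (Z_in − Z_s)/(Z_in + Z_s) = (-29.7 − j73.2)/(120 − j73.2), |Γ_s| = 0.561
VSWR = (1 + |Γ_s|)/(1 − |Γ_s|)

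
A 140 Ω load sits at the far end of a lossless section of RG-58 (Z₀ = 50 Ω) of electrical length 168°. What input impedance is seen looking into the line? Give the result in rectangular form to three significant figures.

tan(βl) = tan(168°) = -0.213
Z_in = Z_0·(Z_L + jZ_0·tanβl)/(Z_0 + jZ_L·tanβl)
     = 50·(140 − j10.6)/(50 − j29.8)

Z_in ≈ 108 + j53.7 Ω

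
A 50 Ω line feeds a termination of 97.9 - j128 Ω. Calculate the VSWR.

Γ = (Z_L − Z_0)/(Z_L + Z_0) = (47.9 − j128)/(147.9 − j128)
|Γ| = 137/196 = 0.699
VSWR = (1 + |Γ|)/(1 − |Γ|) = 1.7/0.301

VSWR ≈ 5.64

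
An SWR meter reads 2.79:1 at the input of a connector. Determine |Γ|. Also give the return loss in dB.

|Γ| = (S − 1)/(S + 1) = (2.79 − 1)/(2.79 + 1) = 1.79/3.79
RL = −20·log₁₀|Γ| = −20·log₁₀(0.472)

|Γ| ≈ 0.472; return loss ≈ 6.52 dB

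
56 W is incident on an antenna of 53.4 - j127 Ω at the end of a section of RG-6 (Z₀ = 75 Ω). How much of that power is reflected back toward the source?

P_reflected ≈ 28.5 W

|Γ| = |(-21.6 − j127)/(128.4 − j127)| = 0.713
|Γ|² = 0.509
P_refl = |Γ|²·P_inc = 28.5 W, P_del = (1 − |Γ|²)·P_inc = 27.5 W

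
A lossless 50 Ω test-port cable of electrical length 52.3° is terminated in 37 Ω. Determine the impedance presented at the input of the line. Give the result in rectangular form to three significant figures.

Z_in ≈ 51.6 + j15.3 Ω

tan(βl) = tan(52.3°) = 1.29
Z_in = Z_0·(Z_L + jZ_0·tanβl)/(Z_0 + jZ_L·tanβl)
     = 50·(37 + j64.7)/(50 + j47.9)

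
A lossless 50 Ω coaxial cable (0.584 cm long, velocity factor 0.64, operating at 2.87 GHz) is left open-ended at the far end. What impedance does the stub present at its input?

λ = v/f = 0.64·c / 2.87 GHz = 0.0669 m
βl = 2π·l/λ = 2π × 0.0873 = 31.4°
tan(βl) = 0.611
For an open-ended stub, Z_in = −jZ_0·cot(βl) = −jZ_0/tan(βl)

Z_in ≈ −j81.8 Ω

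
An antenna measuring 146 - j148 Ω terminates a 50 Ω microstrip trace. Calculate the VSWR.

Γ = (Z_L − Z_0)/(Z_L + Z_0) = (96 − j148)/(196 − j148)
|Γ| = 176/246 = 0.718
VSWR = (1 + |Γ|)/(1 − |Γ|) = 1.72/0.282

VSWR ≈ 6.1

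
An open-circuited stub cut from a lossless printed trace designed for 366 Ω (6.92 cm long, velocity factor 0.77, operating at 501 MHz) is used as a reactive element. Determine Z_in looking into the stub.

λ = v/f = 0.77·c / 501 MHz = 0.461 m
βl = 2π·l/λ = 2π × 0.15 = 54°
tan(βl) = 1.38
For an open-circuited stub, Z_in = −jZ_0·cot(βl) = −jZ_0/tan(βl)

Z_in ≈ −j266 Ω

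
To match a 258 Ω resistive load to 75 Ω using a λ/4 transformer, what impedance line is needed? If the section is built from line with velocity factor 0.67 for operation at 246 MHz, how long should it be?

Z_qwt = √(Z_0·R_L) = √(75 × 258) = √19350
λ = 0.67·c/f = 0.817 m, so l = λ/4 = 0.204 m

Z_qwt ≈ 139 Ω; length ≈ 20.4 cm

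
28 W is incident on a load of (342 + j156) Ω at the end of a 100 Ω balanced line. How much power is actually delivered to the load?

P_delivered ≈ 17.4 W

|Γ| = |(242 + j156)/(442 + j156)| = 0.614
|Γ|² = 0.377
P_refl = |Γ|²·P_inc = 10.6 W, P_del = (1 − |Γ|²)·P_inc = 17.4 W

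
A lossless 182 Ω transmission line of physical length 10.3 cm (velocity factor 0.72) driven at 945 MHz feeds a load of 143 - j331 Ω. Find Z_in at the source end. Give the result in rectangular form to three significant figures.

λ = v/f = 0.72·c / 945 MHz = 0.229 m
βl = 2π·l/λ = 2π × 0.451 = 162°
tan(βl) = tan(162°) = -0.321
Z_in = Z_0·(Z_L + jZ_0·tanβl)/(Z_0 + jZ_L·tanβl)
     = 182·(143 − j389)/(75.9 − j45.8)

Z_in ≈ 665 − j532 Ω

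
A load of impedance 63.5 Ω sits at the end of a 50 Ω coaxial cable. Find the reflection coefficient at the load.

Γ = (Z_L − Z_0)/(Z_L + Z_0) = (63.5 − 50)/(63.5 + 50) = 13.5/113.5

Γ = 0.119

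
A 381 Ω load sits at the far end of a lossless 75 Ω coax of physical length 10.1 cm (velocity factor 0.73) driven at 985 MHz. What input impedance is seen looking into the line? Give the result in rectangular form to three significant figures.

λ = v/f = 0.73·c / 985 MHz = 0.222 m
βl = 2π·l/λ = 2π × 0.454 = 164°
tan(βl) = tan(164°) = -0.296
Z_in = Z_0·(Z_L + jZ_0·tanβl)/(Z_0 + jZ_L·tanβl)
     = 75·(381 − j22.2)/(75 − j113)

Z_in ≈ 127 + j169 Ω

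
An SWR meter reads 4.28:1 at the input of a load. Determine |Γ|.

|Γ| ≈ 0.621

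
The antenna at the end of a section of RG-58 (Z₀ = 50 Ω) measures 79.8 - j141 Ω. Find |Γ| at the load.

Γ = (Z_L − Z_0)/(Z_L + Z_0) = (29.8 − j141)/(129.8 − j141)
|Γ| = 144/192

|Γ| ≈ 0.752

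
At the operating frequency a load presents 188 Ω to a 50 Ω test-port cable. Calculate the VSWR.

VSWR ≈ 3.76

Γ = (188 − 50)/(188 + 50) = 0.58
VSWR = (1 + 0.58)/(1 − 0.58)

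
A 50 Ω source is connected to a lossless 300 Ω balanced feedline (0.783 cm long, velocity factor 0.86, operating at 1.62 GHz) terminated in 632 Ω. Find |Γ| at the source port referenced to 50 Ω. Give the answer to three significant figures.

λ = v/f = 0.86·c / 1.62 GHz = 0.159 m
βl = 2π·l/λ = 2π × 0.0492 = 17.7°
tan(βl) = 0.319
Z_in = Z_0·(Z_L + jZ_0·tanβl)/(Z_0 + jZ_L·tanβl) = 480 − j227 Ω
Γ_s = (Z_in − Z_s)/(Z_in + Z_s) = (430 − j227)/(530 − j227), |Γ_s| = 0.843

|Γ| ≈ 0.843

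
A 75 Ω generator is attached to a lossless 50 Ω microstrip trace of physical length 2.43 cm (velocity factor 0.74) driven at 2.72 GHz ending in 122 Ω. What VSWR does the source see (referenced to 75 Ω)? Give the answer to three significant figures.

λ = v/f = 0.74·c / 2.72 GHz = 0.0816 m
βl = 2π·l/λ = 2π × 0.298 = 107°
tan(βl) = -3.23
Z_in = Z_0·(Z_L + jZ_0·tanβl)/(Z_0 + jZ_L·tanβl) = 22.1 + j12.7 Ω
Γ_s = (Z_in − Z_s)/(Z_in + Z_s) = (-52.9 + j12.7)/(97.1 + j12.7), |Γ_s| = 0.556
VSWR = (1 + |Γ_s|)/(1 − |Γ_s|)

VSWR ≈ 3.5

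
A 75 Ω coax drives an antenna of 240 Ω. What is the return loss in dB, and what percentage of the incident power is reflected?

Γ = (240 − 75)/(240 + 75) = 0.524
RL = −20·log₁₀(0.524) = 5.62 dB
P_refl/P_inc = |Γ|² = 0.274

RL ≈ 5.62 dB; 27.4% of incident power reflected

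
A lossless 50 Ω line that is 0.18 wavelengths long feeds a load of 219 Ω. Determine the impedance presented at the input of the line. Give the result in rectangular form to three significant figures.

βl = 2π × 0.18 = 64.8°
tan(βl) = tan(64.8°) = 2.13
Z_in = Z_0·(Z_L + jZ_0·tanβl)/(Z_0 + jZ_L·tanβl)
     = 50·(219 + j106)/(50 + j465)

Z_in ≈ 13.8 − j22 Ω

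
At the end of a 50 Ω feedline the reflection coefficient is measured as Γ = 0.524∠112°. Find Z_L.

Z_L = Z_0·(1 + Γ)/(1 − Γ) = 50·(0.804 + j0.486)/(1.2 − j0.486)

Z_L ≈ 21.8 + j29.1 Ω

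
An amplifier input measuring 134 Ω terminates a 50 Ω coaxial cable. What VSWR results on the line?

VSWR ≈ 2.68

Γ = (134 − 50)/(134 + 50) = 0.457
VSWR = (1 + 0.457)/(1 − 0.457)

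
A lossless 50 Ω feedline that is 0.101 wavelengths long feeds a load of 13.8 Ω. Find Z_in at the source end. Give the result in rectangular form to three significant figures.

βl = 2π × 0.101 = 36.4°
tan(βl) = tan(36.4°) = 0.736
Z_in = Z_0·(Z_L + jZ_0·tanβl)/(Z_0 + jZ_L·tanβl)
     = 50·(13.8 + j36.8)/(50 + j10.2)

Z_in ≈ 20.4 + j32.7 Ω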